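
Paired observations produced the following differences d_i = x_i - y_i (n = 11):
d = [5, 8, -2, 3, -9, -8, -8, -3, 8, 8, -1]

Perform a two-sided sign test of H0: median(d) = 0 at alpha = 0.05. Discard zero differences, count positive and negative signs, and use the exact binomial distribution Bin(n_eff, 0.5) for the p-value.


Step 1: Discard zero differences. Original n = 11; n_eff = number of nonzero differences = 11.
Nonzero differences (with sign): +5, +8, -2, +3, -9, -8, -8, -3, +8, +8, -1
Step 2: Count signs: positive = 5, negative = 6.
Step 3: Under H0: P(positive) = 0.5, so the number of positives S ~ Bin(11, 0.5).
Step 4: Two-sided exact p-value = sum of Bin(11,0.5) probabilities at or below the observed probability = 1.000000.
Step 5: alpha = 0.05. fail to reject H0.

n_eff = 11, pos = 5, neg = 6, p = 1.000000, fail to reject H0.


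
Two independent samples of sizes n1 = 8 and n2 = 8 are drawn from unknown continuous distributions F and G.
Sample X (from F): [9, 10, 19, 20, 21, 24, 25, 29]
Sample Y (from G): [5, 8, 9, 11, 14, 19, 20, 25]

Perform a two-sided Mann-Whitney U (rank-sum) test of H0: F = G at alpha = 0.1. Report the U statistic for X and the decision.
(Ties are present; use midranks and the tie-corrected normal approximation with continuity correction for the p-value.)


Step 1: Combine and sort all 16 observations; assign midranks.
sorted (value, group): (5,Y), (8,Y), (9,X), (9,Y), (10,X), (11,Y), (14,Y), (19,X), (19,Y), (20,X), (20,Y), (21,X), (24,X), (25,X), (25,Y), (29,X)
ranks: 5->1, 8->2, 9->3.5, 9->3.5, 10->5, 11->6, 14->7, 19->8.5, 19->8.5, 20->10.5, 20->10.5, 21->12, 24->13, 25->14.5, 25->14.5, 29->16
Step 2: Rank sum for X: R1 = 3.5 + 5 + 8.5 + 10.5 + 12 + 13 + 14.5 + 16 = 83.
Step 3: U_X = R1 - n1(n1+1)/2 = 83 - 8*9/2 = 83 - 36 = 47.
       U_Y = n1*n2 - U_X = 64 - 47 = 17.
Step 4: Ties are present, so use the tie-corrected normal approximation (with continuity correction) for the p-value.
Step 5: p-value = 0.126686; compare to alpha = 0.1. fail to reject H0.

U_X = 47, p = 0.126686, fail to reject H0 at alpha = 0.1.


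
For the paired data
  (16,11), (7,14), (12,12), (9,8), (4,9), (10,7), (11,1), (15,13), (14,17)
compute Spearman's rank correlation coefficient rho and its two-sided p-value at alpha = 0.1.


Step 1: Rank x and y separately (midranks; no ties here).
rank(x): 16->9, 7->2, 12->6, 9->3, 4->1, 10->4, 11->5, 15->8, 14->7
rank(y): 11->5, 14->8, 12->6, 8->3, 9->4, 7->2, 1->1, 13->7, 17->9
Step 2: d_i = R_x(i) - R_y(i); compute d_i^2.
  (9-5)^2=16, (2-8)^2=36, (6-6)^2=0, (3-3)^2=0, (1-4)^2=9, (4-2)^2=4, (5-1)^2=16, (8-7)^2=1, (7-9)^2=4
sum(d^2) = 86.
Step 3: rho = 1 - 6*86 / (9*(9^2 - 1)) = 1 - 516/720 = 0.283333.
Step 4: Under H0, t = rho * sqrt((n-2)/(1-rho^2)) = 0.7817 ~ t(7).
Step 5: Two-sided p-value from the t-distribution with 7 df = 0.460030.
Step 6: alpha = 0.1. fail to reject H0.

rho = 0.2833, p = 0.460030, fail to reject H0 at alpha = 0.1.


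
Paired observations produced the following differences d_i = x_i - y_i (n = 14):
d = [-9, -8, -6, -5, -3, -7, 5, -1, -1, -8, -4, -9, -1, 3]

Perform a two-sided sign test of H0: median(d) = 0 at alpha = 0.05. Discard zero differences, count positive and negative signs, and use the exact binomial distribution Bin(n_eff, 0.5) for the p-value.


Step 1: Discard zero differences. Original n = 14; n_eff = number of nonzero differences = 14.
Nonzero differences (with sign): -9, -8, -6, -5, -3, -7, +5, -1, -1, -8, -4, -9, -1, +3
Step 2: Count signs: positive = 2, negative = 12.
Step 3: Under H0: P(positive) = 0.5, so the number of positives S ~ Bin(14, 0.5).
Step 4: Two-sided exact p-value = sum of Bin(14,0.5) probabilities at or below the observed probability = 0.012939.
Step 5: alpha = 0.05. reject H0.

n_eff = 14, pos = 2, neg = 12, p = 0.012939, reject H0.


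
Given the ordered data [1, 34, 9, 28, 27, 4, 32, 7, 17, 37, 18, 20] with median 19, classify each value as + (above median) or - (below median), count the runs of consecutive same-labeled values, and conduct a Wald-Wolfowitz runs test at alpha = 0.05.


Step 1: Compute median = 19; label A = above, B = below.
Labels in order: BABAABABBABA  (n_A = 6, n_B = 6)
Step 2: Count runs R = 10.
Step 3: Under H0 (random ordering), E[R] = 2*n_A*n_B/(n_A+n_B) + 1 = 2*6*6/12 + 1 = 7.0000.
        Var[R] = 2*n_A*n_B*(2*n_A*n_B - n_A - n_B) / ((n_A+n_B)^2 * (n_A+n_B-1)) = 4320/1584 = 2.7273.
        SD[R] = 1.6514.
Step 4: Continuity-corrected z = (R - 0.5 - E[R]) / SD[R] = (10 - 0.5 - 7.0000) / 1.6514 = 1.5138.
Step 5: Two-sided p-value via normal approximation = 2*(1 - Phi(|z|)) = 0.130070.
Step 6: alpha = 0.05. fail to reject H0.

R = 10, z = 1.5138, p = 0.130070, fail to reject H0.


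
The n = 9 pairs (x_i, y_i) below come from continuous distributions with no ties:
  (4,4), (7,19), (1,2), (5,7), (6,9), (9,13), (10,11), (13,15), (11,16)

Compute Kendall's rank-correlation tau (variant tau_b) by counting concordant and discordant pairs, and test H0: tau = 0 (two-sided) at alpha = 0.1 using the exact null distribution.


Step 1: Enumerate the 36 unordered pairs (i,j) with i<j and classify each by sign(x_j-x_i) * sign(y_j-y_i).
  (1,2):dx=+3,dy=+15->C; (1,3):dx=-3,dy=-2->C; (1,4):dx=+1,dy=+3->C; (1,5):dx=+2,dy=+5->C
  (1,6):dx=+5,dy=+9->C; (1,7):dx=+6,dy=+7->C; (1,8):dx=+9,dy=+11->C; (1,9):dx=+7,dy=+12->C
  (2,3):dx=-6,dy=-17->C; (2,4):dx=-2,dy=-12->C; (2,5):dx=-1,dy=-10->C; (2,6):dx=+2,dy=-6->D
  (2,7):dx=+3,dy=-8->D; (2,8):dx=+6,dy=-4->D; (2,9):dx=+4,dy=-3->D; (3,4):dx=+4,dy=+5->C
  (3,5):dx=+5,dy=+7->C; (3,6):dx=+8,dy=+11->C; (3,7):dx=+9,dy=+9->C; (3,8):dx=+12,dy=+13->C
  (3,9):dx=+10,dy=+14->C; (4,5):dx=+1,dy=+2->C; (4,6):dx=+4,dy=+6->C; (4,7):dx=+5,dy=+4->C
  (4,8):dx=+8,dy=+8->C; (4,9):dx=+6,dy=+9->C; (5,6):dx=+3,dy=+4->C; (5,7):dx=+4,dy=+2->C
  (5,8):dx=+7,dy=+6->C; (5,9):dx=+5,dy=+7->C; (6,7):dx=+1,dy=-2->D; (6,8):dx=+4,dy=+2->C
  (6,9):dx=+2,dy=+3->C; (7,8):dx=+3,dy=+4->C; (7,9):dx=+1,dy=+5->C; (8,9):dx=-2,dy=+1->D
Step 2: C = 30, D = 6, total pairs = 36.
Step 3: tau = (C - D)/(n(n-1)/2) = (30 - 6)/36 = 0.666667.
Step 4: Exact two-sided p-value (enumerate n! = 362880 permutations of y under H0): p = 0.012665.
Step 5: alpha = 0.1. reject H0.

tau_b = 0.6667 (C=30, D=6), p = 0.012665, reject H0.


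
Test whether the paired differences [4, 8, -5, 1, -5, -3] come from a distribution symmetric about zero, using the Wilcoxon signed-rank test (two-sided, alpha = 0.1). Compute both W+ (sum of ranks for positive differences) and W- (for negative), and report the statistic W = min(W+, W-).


Step 1: Drop any zero differences (none here) and take |d_i|.
|d| = [4, 8, 5, 1, 5, 3]
Step 2: Midrank |d_i| (ties get averaged ranks).
ranks: |4|->3, |8|->6, |5|->4.5, |1|->1, |5|->4.5, |3|->2
Step 3: Attach original signs; sum ranks with positive sign and with negative sign.
W+ = 3 + 6 + 1 = 10
W- = 4.5 + 4.5 + 2 = 11
(Check: W+ + W- = 21 should equal n(n+1)/2 = 21.)
Step 4: Test statistic W = min(W+, W-) = 10.
Step 5: Ties in |d|, so use the tie-corrected normal approximation.
        E[W] = n(n+1)/4 = 6*7/4 = 10.5.
        Tie groups: |d|=5 (t=2); sum(t^3 - t) = 6.
        Var[W] = n(n+1)(2n+1)/24 - sum(t^3-t)/48 = 546/24 - 6/48 = 22.625.
        z = (W - E[W]) / sqrt(Var[W]) = (10 - 10.5) / 4.7566 = -0.1051.
        Two-sided p = 2*Phi(z) = 0.916282.
Step 6: alpha = 0.1. fail to reject H0.

W+ = 10, W- = 11, W = min = 10, p = 0.916282, fail to reject H0.


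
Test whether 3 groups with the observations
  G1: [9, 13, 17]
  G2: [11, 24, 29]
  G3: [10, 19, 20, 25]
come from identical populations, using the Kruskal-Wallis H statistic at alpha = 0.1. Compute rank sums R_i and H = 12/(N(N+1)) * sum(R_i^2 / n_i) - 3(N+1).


Step 1: Combine all N = 10 observations and assign midranks.
sorted (value, group, rank): (9,G1,1), (10,G3,2), (11,G2,3), (13,G1,4), (17,G1,5), (19,G3,6), (20,G3,7), (24,G2,8), (25,G3,9), (29,G2,10)
Step 2: Sum ranks within each group.
R_1 = 10 (n_1 = 3)
R_2 = 21 (n_2 = 3)
R_3 = 24 (n_3 = 4)
Step 3: H = 12/(N(N+1)) * sum(R_i^2/n_i) - 3(N+1)
     = 12/(10*11) * (10^2/3 + 21^2/3 + 24^2/4) - 3*11
     = 0.109091 * 324.333 - 33
     = 2.381818.
Step 4: No ties, so H is used without correction.
Step 5: Under H0, H ~ chi^2(2); p-value = 0.303945.
Step 6: alpha = 0.1. fail to reject H0.

H = 2.3818, df = 2, p = 0.303945, fail to reject H0.


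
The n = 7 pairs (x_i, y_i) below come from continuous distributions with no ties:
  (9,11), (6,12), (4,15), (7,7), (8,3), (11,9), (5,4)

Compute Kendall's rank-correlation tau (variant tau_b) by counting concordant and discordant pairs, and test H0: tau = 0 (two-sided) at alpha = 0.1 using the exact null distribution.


Step 1: Enumerate the 21 unordered pairs (i,j) with i<j and classify each by sign(x_j-x_i) * sign(y_j-y_i).
  (1,2):dx=-3,dy=+1->D; (1,3):dx=-5,dy=+4->D; (1,4):dx=-2,dy=-4->C; (1,5):dx=-1,dy=-8->C
  (1,6):dx=+2,dy=-2->D; (1,7):dx=-4,dy=-7->C; (2,3):dx=-2,dy=+3->D; (2,4):dx=+1,dy=-5->D
  (2,5):dx=+2,dy=-9->D; (2,6):dx=+5,dy=-3->D; (2,7):dx=-1,dy=-8->C; (3,4):dx=+3,dy=-8->D
  (3,5):dx=+4,dy=-12->D; (3,6):dx=+7,dy=-6->D; (3,7):dx=+1,dy=-11->D; (4,5):dx=+1,dy=-4->D
  (4,6):dx=+4,dy=+2->C; (4,7):dx=-2,dy=-3->C; (5,6):dx=+3,dy=+6->C; (5,7):dx=-3,dy=+1->D
  (6,7):dx=-6,dy=-5->C
Step 2: C = 8, D = 13, total pairs = 21.
Step 3: tau = (C - D)/(n(n-1)/2) = (8 - 13)/21 = -0.238095.
Step 4: Exact two-sided p-value (enumerate n! = 5040 permutations of y under H0): p = 0.561905.
Step 5: alpha = 0.1. fail to reject H0.

tau_b = -0.2381 (C=8, D=13), p = 0.561905, fail to reject H0.


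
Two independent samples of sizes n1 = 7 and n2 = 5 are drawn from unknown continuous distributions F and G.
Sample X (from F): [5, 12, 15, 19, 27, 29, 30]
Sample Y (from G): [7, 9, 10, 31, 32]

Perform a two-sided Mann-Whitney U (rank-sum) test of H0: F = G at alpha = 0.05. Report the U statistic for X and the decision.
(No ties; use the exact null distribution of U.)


Step 1: Combine and sort all 12 observations; assign midranks.
sorted (value, group): (5,X), (7,Y), (9,Y), (10,Y), (12,X), (15,X), (19,X), (27,X), (29,X), (30,X), (31,Y), (32,Y)
ranks: 5->1, 7->2, 9->3, 10->4, 12->5, 15->6, 19->7, 27->8, 29->9, 30->10, 31->11, 32->12
Step 2: Rank sum for X: R1 = 1 + 5 + 6 + 7 + 8 + 9 + 10 = 46.
Step 3: U_X = R1 - n1(n1+1)/2 = 46 - 7*8/2 = 46 - 28 = 18.
       U_Y = n1*n2 - U_X = 35 - 18 = 17.
Step 4: No ties, so the exact null distribution of U (based on enumerating the C(12,7) = 792 equally likely rank assignments) gives the two-sided p-value.
Step 5: p-value = 1.000000; compare to alpha = 0.05. fail to reject H0.

U_X = 18, p = 1.000000, fail to reject H0 at alpha = 0.05.


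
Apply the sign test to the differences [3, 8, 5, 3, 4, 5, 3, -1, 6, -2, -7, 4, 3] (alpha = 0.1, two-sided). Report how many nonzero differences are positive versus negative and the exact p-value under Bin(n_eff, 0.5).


Step 1: Discard zero differences. Original n = 13; n_eff = number of nonzero differences = 13.
Nonzero differences (with sign): +3, +8, +5, +3, +4, +5, +3, -1, +6, -2, -7, +4, +3
Step 2: Count signs: positive = 10, negative = 3.
Step 3: Under H0: P(positive) = 0.5, so the number of positives S ~ Bin(13, 0.5).
Step 4: Two-sided exact p-value = sum of Bin(13,0.5) probabilities at or below the observed probability = 0.092285.
Step 5: alpha = 0.1. reject H0.

n_eff = 13, pos = 10, neg = 3, p = 0.092285, reject H0.


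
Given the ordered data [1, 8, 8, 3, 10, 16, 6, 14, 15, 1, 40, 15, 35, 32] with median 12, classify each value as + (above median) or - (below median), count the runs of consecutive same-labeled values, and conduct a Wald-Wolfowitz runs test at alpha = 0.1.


Step 1: Compute median = 12; label A = above, B = below.
Labels in order: BBBBBABAABAAAA  (n_A = 7, n_B = 7)
Step 2: Count runs R = 6.
Step 3: Under H0 (random ordering), E[R] = 2*n_A*n_B/(n_A+n_B) + 1 = 2*7*7/14 + 1 = 8.0000.
        Var[R] = 2*n_A*n_B*(2*n_A*n_B - n_A - n_B) / ((n_A+n_B)^2 * (n_A+n_B-1)) = 8232/2548 = 3.2308.
        SD[R] = 1.7974.
Step 4: Continuity-corrected z = (R + 0.5 - E[R]) / SD[R] = (6 + 0.5 - 8.0000) / 1.7974 = -0.8345.
Step 5: Two-sided p-value via normal approximation = 2*(1 - Phi(|z|)) = 0.403986.
Step 6: alpha = 0.1. fail to reject H0.

R = 6, z = -0.8345, p = 0.403986, fail to reject H0.


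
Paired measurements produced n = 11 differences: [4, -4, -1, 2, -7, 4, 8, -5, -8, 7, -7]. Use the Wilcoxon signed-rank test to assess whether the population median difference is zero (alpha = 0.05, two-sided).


Step 1: Drop any zero differences (none here) and take |d_i|.
|d| = [4, 4, 1, 2, 7, 4, 8, 5, 8, 7, 7]
Step 2: Midrank |d_i| (ties get averaged ranks).
ranks: |4|->4, |4|->4, |1|->1, |2|->2, |7|->8, |4|->4, |8|->10.5, |5|->6, |8|->10.5, |7|->8, |7|->8
Step 3: Attach original signs; sum ranks with positive sign and with negative sign.
W+ = 4 + 2 + 4 + 10.5 + 8 = 28.5
W- = 4 + 1 + 8 + 6 + 10.5 + 8 = 37.5
(Check: W+ + W- = 66 should equal n(n+1)/2 = 66.)
Step 4: Test statistic W = min(W+, W-) = 28.5.
Step 5: Ties in |d|, so use the tie-corrected normal approximation.
        E[W] = n(n+1)/4 = 11*12/4 = 33.
        Tie groups: |d|=4 (t=3), |d|=7 (t=3), |d|=8 (t=2); sum(t^3 - t) = 54.
        Var[W] = n(n+1)(2n+1)/24 - sum(t^3-t)/48 = 3036/24 - 54/48 = 125.375.
        z = (W - E[W]) / sqrt(Var[W]) = (28.5 - 33) / 11.1971 = -0.4019.
        Two-sided p = 2*Phi(z) = 0.687765.
Step 6: alpha = 0.05. fail to reject H0.

W+ = 28.5, W- = 37.5, W = min = 28.5, p = 0.687765, fail to reject H0.


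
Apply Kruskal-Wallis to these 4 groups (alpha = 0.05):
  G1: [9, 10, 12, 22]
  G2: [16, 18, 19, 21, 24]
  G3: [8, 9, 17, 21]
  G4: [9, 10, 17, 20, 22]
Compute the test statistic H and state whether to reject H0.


Step 1: Combine all N = 18 observations and assign midranks.
sorted (value, group, rank): (8,G3,1), (9,G1,3), (9,G3,3), (9,G4,3), (10,G1,5.5), (10,G4,5.5), (12,G1,7), (16,G2,8), (17,G3,9.5), (17,G4,9.5), (18,G2,11), (19,G2,12), (20,G4,13), (21,G2,14.5), (21,G3,14.5), (22,G1,16.5), (22,G4,16.5), (24,G2,18)
Step 2: Sum ranks within each group.
R_1 = 32 (n_1 = 4)
R_2 = 63.5 (n_2 = 5)
R_3 = 28 (n_3 = 4)
R_4 = 47.5 (n_4 = 5)
Step 3: H = 12/(N(N+1)) * sum(R_i^2/n_i) - 3(N+1)
     = 12/(18*19) * (32^2/4 + 63.5^2/5 + 28^2/4 + 47.5^2/5) - 3*19
     = 0.035088 * 1709.7 - 57
     = 2.989474.
Step 4: Ties present; correction factor C = 1 - 48/(18^3 - 18) = 0.991744. Corrected H = 2.989474 / 0.991744 = 3.014360.
Step 5: Under H0, H ~ chi^2(3); p-value = 0.389416.
Step 6: alpha = 0.05. fail to reject H0.

H = 3.0144, df = 3, p = 0.389416, fail to reject H0.


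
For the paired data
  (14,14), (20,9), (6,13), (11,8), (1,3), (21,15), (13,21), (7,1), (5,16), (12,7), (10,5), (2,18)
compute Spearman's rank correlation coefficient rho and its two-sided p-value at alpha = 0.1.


Step 1: Rank x and y separately (midranks; no ties here).
rank(x): 14->10, 20->11, 6->4, 11->7, 1->1, 21->12, 13->9, 7->5, 5->3, 12->8, 10->6, 2->2
rank(y): 14->8, 9->6, 13->7, 8->5, 3->2, 15->9, 21->12, 1->1, 16->10, 7->4, 5->3, 18->11
Step 2: d_i = R_x(i) - R_y(i); compute d_i^2.
  (10-8)^2=4, (11-6)^2=25, (4-7)^2=9, (7-5)^2=4, (1-2)^2=1, (12-9)^2=9, (9-12)^2=9, (5-1)^2=16, (3-10)^2=49, (8-4)^2=16, (6-3)^2=9, (2-11)^2=81
sum(d^2) = 232.
Step 3: rho = 1 - 6*232 / (12*(12^2 - 1)) = 1 - 1392/1716 = 0.188811.
Step 4: Under H0, t = rho * sqrt((n-2)/(1-rho^2)) = 0.6080 ~ t(10).
Step 5: Two-sided p-value from the t-distribution with 10 df = 0.556737.
Step 6: alpha = 0.1. fail to reject H0.

rho = 0.1888, p = 0.556737, fail to reject H0 at alpha = 0.1.


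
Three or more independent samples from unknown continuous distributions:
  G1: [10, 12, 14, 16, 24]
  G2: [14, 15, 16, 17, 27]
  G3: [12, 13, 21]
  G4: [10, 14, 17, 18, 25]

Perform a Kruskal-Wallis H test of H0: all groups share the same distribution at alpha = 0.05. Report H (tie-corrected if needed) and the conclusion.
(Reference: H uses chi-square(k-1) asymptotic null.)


Step 1: Combine all N = 18 observations and assign midranks.
sorted (value, group, rank): (10,G1,1.5), (10,G4,1.5), (12,G1,3.5), (12,G3,3.5), (13,G3,5), (14,G1,7), (14,G2,7), (14,G4,7), (15,G2,9), (16,G1,10.5), (16,G2,10.5), (17,G2,12.5), (17,G4,12.5), (18,G4,14), (21,G3,15), (24,G1,16), (25,G4,17), (27,G2,18)
Step 2: Sum ranks within each group.
R_1 = 38.5 (n_1 = 5)
R_2 = 57 (n_2 = 5)
R_3 = 23.5 (n_3 = 3)
R_4 = 52 (n_4 = 5)
Step 3: H = 12/(N(N+1)) * sum(R_i^2/n_i) - 3(N+1)
     = 12/(18*19) * (38.5^2/5 + 57^2/5 + 23.5^2/3 + 52^2/5) - 3*19
     = 0.035088 * 1671.13 - 57
     = 1.636257.
Step 4: Ties present; correction factor C = 1 - 48/(18^3 - 18) = 0.991744. Corrected H = 1.636257 / 0.991744 = 1.649879.
Step 5: Under H0, H ~ chi^2(3); p-value = 0.648134.
Step 6: alpha = 0.05. fail to reject H0.

H = 1.6499, df = 3, p = 0.648134, fail to reject H0.


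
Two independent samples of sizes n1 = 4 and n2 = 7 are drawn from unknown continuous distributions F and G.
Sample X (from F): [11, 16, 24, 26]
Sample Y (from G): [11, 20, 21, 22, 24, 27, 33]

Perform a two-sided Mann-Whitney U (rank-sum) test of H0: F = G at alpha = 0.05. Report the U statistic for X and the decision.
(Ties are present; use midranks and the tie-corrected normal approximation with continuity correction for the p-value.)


Step 1: Combine and sort all 11 observations; assign midranks.
sorted (value, group): (11,X), (11,Y), (16,X), (20,Y), (21,Y), (22,Y), (24,X), (24,Y), (26,X), (27,Y), (33,Y)
ranks: 11->1.5, 11->1.5, 16->3, 20->4, 21->5, 22->6, 24->7.5, 24->7.5, 26->9, 27->10, 33->11
Step 2: Rank sum for X: R1 = 1.5 + 3 + 7.5 + 9 = 21.
Step 3: U_X = R1 - n1(n1+1)/2 = 21 - 4*5/2 = 21 - 10 = 11.
       U_Y = n1*n2 - U_X = 28 - 11 = 17.
Step 4: Ties are present, so use the tie-corrected normal approximation (with continuity correction) for the p-value.
Step 5: p-value = 0.635059; compare to alpha = 0.05. fail to reject H0.

U_X = 11, p = 0.635059, fail to reject H0 at alpha = 0.05.


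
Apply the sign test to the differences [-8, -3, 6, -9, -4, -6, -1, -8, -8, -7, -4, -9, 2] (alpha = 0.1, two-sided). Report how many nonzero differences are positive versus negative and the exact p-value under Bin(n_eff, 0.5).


Step 1: Discard zero differences. Original n = 13; n_eff = number of nonzero differences = 13.
Nonzero differences (with sign): -8, -3, +6, -9, -4, -6, -1, -8, -8, -7, -4, -9, +2
Step 2: Count signs: positive = 2, negative = 11.
Step 3: Under H0: P(positive) = 0.5, so the number of positives S ~ Bin(13, 0.5).
Step 4: Two-sided exact p-value = sum of Bin(13,0.5) probabilities at or below the observed probability = 0.022461.
Step 5: alpha = 0.1. reject H0.

n_eff = 13, pos = 2, neg = 11, p = 0.022461, reject H0.


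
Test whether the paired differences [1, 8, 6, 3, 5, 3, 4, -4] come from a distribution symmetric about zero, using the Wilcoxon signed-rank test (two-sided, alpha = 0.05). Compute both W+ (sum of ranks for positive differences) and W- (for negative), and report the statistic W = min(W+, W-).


Step 1: Drop any zero differences (none here) and take |d_i|.
|d| = [1, 8, 6, 3, 5, 3, 4, 4]
Step 2: Midrank |d_i| (ties get averaged ranks).
ranks: |1|->1, |8|->8, |6|->7, |3|->2.5, |5|->6, |3|->2.5, |4|->4.5, |4|->4.5
Step 3: Attach original signs; sum ranks with positive sign and with negative sign.
W+ = 1 + 8 + 7 + 2.5 + 6 + 2.5 + 4.5 = 31.5
W- = 4.5 = 4.5
(Check: W+ + W- = 36 should equal n(n+1)/2 = 36.)
Step 4: Test statistic W = min(W+, W-) = 4.5.
Step 5: Ties in |d|, so use the tie-corrected normal approximation.
        E[W] = n(n+1)/4 = 8*9/4 = 18.
        Tie groups: |d|=3 (t=2), |d|=4 (t=2); sum(t^3 - t) = 12.
        Var[W] = n(n+1)(2n+1)/24 - sum(t^3-t)/48 = 1224/24 - 12/48 = 50.75.
        z = (W - E[W]) / sqrt(Var[W]) = (4.5 - 18) / 7.1239 = -1.8950.
        Two-sided p = 2*Phi(z) = 0.058089.
Step 6: alpha = 0.05. fail to reject H0.

W+ = 31.5, W- = 4.5, W = min = 4.5, p = 0.058089, fail to reject H0.


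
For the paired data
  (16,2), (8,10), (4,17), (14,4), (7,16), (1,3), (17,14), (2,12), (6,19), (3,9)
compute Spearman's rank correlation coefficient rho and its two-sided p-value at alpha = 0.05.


Step 1: Rank x and y separately (midranks; no ties here).
rank(x): 16->9, 8->7, 4->4, 14->8, 7->6, 1->1, 17->10, 2->2, 6->5, 3->3
rank(y): 2->1, 10->5, 17->9, 4->3, 16->8, 3->2, 14->7, 12->6, 19->10, 9->4
Step 2: d_i = R_x(i) - R_y(i); compute d_i^2.
  (9-1)^2=64, (7-5)^2=4, (4-9)^2=25, (8-3)^2=25, (6-8)^2=4, (1-2)^2=1, (10-7)^2=9, (2-6)^2=16, (5-10)^2=25, (3-4)^2=1
sum(d^2) = 174.
Step 3: rho = 1 - 6*174 / (10*(10^2 - 1)) = 1 - 1044/990 = -0.054545.
Step 4: Under H0, t = rho * sqrt((n-2)/(1-rho^2)) = -0.1545 ~ t(8).
Step 5: Two-sided p-value from the t-distribution with 8 df = 0.881036.
Step 6: alpha = 0.05. fail to reject H0.

rho = -0.0545, p = 0.881036, fail to reject H0 at alpha = 0.05.


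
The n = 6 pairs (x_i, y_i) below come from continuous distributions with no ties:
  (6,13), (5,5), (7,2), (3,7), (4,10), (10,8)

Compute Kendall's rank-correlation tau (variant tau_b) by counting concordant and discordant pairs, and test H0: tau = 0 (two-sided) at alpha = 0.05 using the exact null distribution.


Step 1: Enumerate the 15 unordered pairs (i,j) with i<j and classify each by sign(x_j-x_i) * sign(y_j-y_i).
  (1,2):dx=-1,dy=-8->C; (1,3):dx=+1,dy=-11->D; (1,4):dx=-3,dy=-6->C; (1,5):dx=-2,dy=-3->C
  (1,6):dx=+4,dy=-5->D; (2,3):dx=+2,dy=-3->D; (2,4):dx=-2,dy=+2->D; (2,5):dx=-1,dy=+5->D
  (2,6):dx=+5,dy=+3->C; (3,4):dx=-4,dy=+5->D; (3,5):dx=-3,dy=+8->D; (3,6):dx=+3,dy=+6->C
  (4,5):dx=+1,dy=+3->C; (4,6):dx=+7,dy=+1->C; (5,6):dx=+6,dy=-2->D
Step 2: C = 7, D = 8, total pairs = 15.
Step 3: tau = (C - D)/(n(n-1)/2) = (7 - 8)/15 = -0.066667.
Step 4: Exact two-sided p-value (enumerate n! = 720 permutations of y under H0): p = 1.000000.
Step 5: alpha = 0.05. fail to reject H0.

tau_b = -0.0667 (C=7, D=8), p = 1.000000, fail to reject H0.


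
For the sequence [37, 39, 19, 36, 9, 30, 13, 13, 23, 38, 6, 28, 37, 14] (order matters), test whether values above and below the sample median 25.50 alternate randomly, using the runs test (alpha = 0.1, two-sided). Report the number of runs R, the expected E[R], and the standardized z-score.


Step 1: Compute median = 25.50; label A = above, B = below.
Labels in order: AABABABBBABAAB  (n_A = 7, n_B = 7)
Step 2: Count runs R = 10.
Step 3: Under H0 (random ordering), E[R] = 2*n_A*n_B/(n_A+n_B) + 1 = 2*7*7/14 + 1 = 8.0000.
        Var[R] = 2*n_A*n_B*(2*n_A*n_B - n_A - n_B) / ((n_A+n_B)^2 * (n_A+n_B-1)) = 8232/2548 = 3.2308.
        SD[R] = 1.7974.
Step 4: Continuity-corrected z = (R - 0.5 - E[R]) / SD[R] = (10 - 0.5 - 8.0000) / 1.7974 = 0.8345.
Step 5: Two-sided p-value via normal approximation = 2*(1 - Phi(|z|)) = 0.403986.
Step 6: alpha = 0.1. fail to reject H0.

R = 10, z = 0.8345, p = 0.403986, fail to reject H0.


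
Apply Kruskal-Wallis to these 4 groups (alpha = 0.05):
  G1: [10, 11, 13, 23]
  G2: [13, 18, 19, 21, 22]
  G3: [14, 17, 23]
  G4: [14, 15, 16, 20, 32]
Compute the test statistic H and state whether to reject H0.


Step 1: Combine all N = 17 observations and assign midranks.
sorted (value, group, rank): (10,G1,1), (11,G1,2), (13,G1,3.5), (13,G2,3.5), (14,G3,5.5), (14,G4,5.5), (15,G4,7), (16,G4,8), (17,G3,9), (18,G2,10), (19,G2,11), (20,G4,12), (21,G2,13), (22,G2,14), (23,G1,15.5), (23,G3,15.5), (32,G4,17)
Step 2: Sum ranks within each group.
R_1 = 22 (n_1 = 4)
R_2 = 51.5 (n_2 = 5)
R_3 = 30 (n_3 = 3)
R_4 = 49.5 (n_4 = 5)
Step 3: H = 12/(N(N+1)) * sum(R_i^2/n_i) - 3(N+1)
     = 12/(17*18) * (22^2/4 + 51.5^2/5 + 30^2/3 + 49.5^2/5) - 3*18
     = 0.039216 * 1441.5 - 54
     = 2.529412.
Step 4: Ties present; correction factor C = 1 - 18/(17^3 - 17) = 0.996324. Corrected H = 2.529412 / 0.996324 = 2.538745.
Step 5: Under H0, H ~ chi^2(3); p-value = 0.468330.
Step 6: alpha = 0.05. fail to reject H0.

H = 2.5387, df = 3, p = 0.468330, fail to reject H0.


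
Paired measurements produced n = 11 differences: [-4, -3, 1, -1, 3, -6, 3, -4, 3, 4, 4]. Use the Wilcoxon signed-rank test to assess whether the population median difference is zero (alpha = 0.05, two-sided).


Step 1: Drop any zero differences (none here) and take |d_i|.
|d| = [4, 3, 1, 1, 3, 6, 3, 4, 3, 4, 4]
Step 2: Midrank |d_i| (ties get averaged ranks).
ranks: |4|->8.5, |3|->4.5, |1|->1.5, |1|->1.5, |3|->4.5, |6|->11, |3|->4.5, |4|->8.5, |3|->4.5, |4|->8.5, |4|->8.5
Step 3: Attach original signs; sum ranks with positive sign and with negative sign.
W+ = 1.5 + 4.5 + 4.5 + 4.5 + 8.5 + 8.5 = 32
W- = 8.5 + 4.5 + 1.5 + 11 + 8.5 = 34
(Check: W+ + W- = 66 should equal n(n+1)/2 = 66.)
Step 4: Test statistic W = min(W+, W-) = 32.
Step 5: Ties in |d|, so use the tie-corrected normal approximation.
        E[W] = n(n+1)/4 = 11*12/4 = 33.
        Tie groups: |d|=1 (t=2), |d|=3 (t=4), |d|=4 (t=4); sum(t^3 - t) = 126.
        Var[W] = n(n+1)(2n+1)/24 - sum(t^3-t)/48 = 3036/24 - 126/48 = 123.875.
        z = (W - E[W]) / sqrt(Var[W]) = (32 - 33) / 11.1299 = -0.0898.
        Two-sided p = 2*Phi(z) = 0.928408.
Step 6: alpha = 0.05. fail to reject H0.

W+ = 32, W- = 34, W = min = 32, p = 0.928408, fail to reject H0.


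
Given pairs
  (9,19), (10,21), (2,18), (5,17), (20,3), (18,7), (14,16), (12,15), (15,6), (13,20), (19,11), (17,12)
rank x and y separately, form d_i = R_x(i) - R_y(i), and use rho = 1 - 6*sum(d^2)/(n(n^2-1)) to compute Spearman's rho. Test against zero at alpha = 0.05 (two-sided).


Step 1: Rank x and y separately (midranks; no ties here).
rank(x): 9->3, 10->4, 2->1, 5->2, 20->12, 18->10, 14->7, 12->5, 15->8, 13->6, 19->11, 17->9
rank(y): 19->10, 21->12, 18->9, 17->8, 3->1, 7->3, 16->7, 15->6, 6->2, 20->11, 11->4, 12->5
Step 2: d_i = R_x(i) - R_y(i); compute d_i^2.
  (3-10)^2=49, (4-12)^2=64, (1-9)^2=64, (2-8)^2=36, (12-1)^2=121, (10-3)^2=49, (7-7)^2=0, (5-6)^2=1, (8-2)^2=36, (6-11)^2=25, (11-4)^2=49, (9-5)^2=16
sum(d^2) = 510.
Step 3: rho = 1 - 6*510 / (12*(12^2 - 1)) = 1 - 3060/1716 = -0.783217.
Step 4: Under H0, t = rho * sqrt((n-2)/(1-rho^2)) = -3.9835 ~ t(10).
Step 5: Two-sided p-value from the t-distribution with 10 df = 0.002586.
Step 6: alpha = 0.05. reject H0.

rho = -0.7832, p = 0.002586, reject H0 at alpha = 0.05.


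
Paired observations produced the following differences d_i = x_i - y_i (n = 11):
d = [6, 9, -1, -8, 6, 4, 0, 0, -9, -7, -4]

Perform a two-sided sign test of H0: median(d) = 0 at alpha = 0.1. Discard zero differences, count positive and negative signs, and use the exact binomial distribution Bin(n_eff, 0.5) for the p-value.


Step 1: Discard zero differences. Original n = 11; n_eff = number of nonzero differences = 9.
Nonzero differences (with sign): +6, +9, -1, -8, +6, +4, -9, -7, -4
Step 2: Count signs: positive = 4, negative = 5.
Step 3: Under H0: P(positive) = 0.5, so the number of positives S ~ Bin(9, 0.5).
Step 4: Two-sided exact p-value = sum of Bin(9,0.5) probabilities at or below the observed probability = 1.000000.
Step 5: alpha = 0.1. fail to reject H0.

n_eff = 9, pos = 4, neg = 5, p = 1.000000, fail to reject H0.


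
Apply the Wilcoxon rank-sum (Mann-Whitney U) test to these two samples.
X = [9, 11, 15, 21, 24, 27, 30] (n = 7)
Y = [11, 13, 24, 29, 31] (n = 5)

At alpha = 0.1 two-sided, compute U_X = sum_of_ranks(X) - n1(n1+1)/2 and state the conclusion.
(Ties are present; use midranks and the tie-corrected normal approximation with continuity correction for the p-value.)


Step 1: Combine and sort all 12 observations; assign midranks.
sorted (value, group): (9,X), (11,X), (11,Y), (13,Y), (15,X), (21,X), (24,X), (24,Y), (27,X), (29,Y), (30,X), (31,Y)
ranks: 9->1, 11->2.5, 11->2.5, 13->4, 15->5, 21->6, 24->7.5, 24->7.5, 27->9, 29->10, 30->11, 31->12
Step 2: Rank sum for X: R1 = 1 + 2.5 + 5 + 6 + 7.5 + 9 + 11 = 42.
Step 3: U_X = R1 - n1(n1+1)/2 = 42 - 7*8/2 = 42 - 28 = 14.
       U_Y = n1*n2 - U_X = 35 - 14 = 21.
Step 4: Ties are present, so use the tie-corrected normal approximation (with continuity correction) for the p-value.
Step 5: p-value = 0.624905; compare to alpha = 0.1. fail to reject H0.

U_X = 14, p = 0.624905, fail to reject H0 at alpha = 0.1.


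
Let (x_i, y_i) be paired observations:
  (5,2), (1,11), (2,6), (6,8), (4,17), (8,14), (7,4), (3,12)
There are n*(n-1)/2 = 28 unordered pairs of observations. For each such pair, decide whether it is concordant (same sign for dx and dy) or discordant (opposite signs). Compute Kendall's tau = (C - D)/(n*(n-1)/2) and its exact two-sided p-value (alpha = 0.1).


Step 1: Enumerate the 28 unordered pairs (i,j) with i<j and classify each by sign(x_j-x_i) * sign(y_j-y_i).
  (1,2):dx=-4,dy=+9->D; (1,3):dx=-3,dy=+4->D; (1,4):dx=+1,dy=+6->C; (1,5):dx=-1,dy=+15->D
  (1,6):dx=+3,dy=+12->C; (1,7):dx=+2,dy=+2->C; (1,8):dx=-2,dy=+10->D; (2,3):dx=+1,dy=-5->D
  (2,4):dx=+5,dy=-3->D; (2,5):dx=+3,dy=+6->C; (2,6):dx=+7,dy=+3->C; (2,7):dx=+6,dy=-7->D
  (2,8):dx=+2,dy=+1->C; (3,4):dx=+4,dy=+2->C; (3,5):dx=+2,dy=+11->C; (3,6):dx=+6,dy=+8->C
  (3,7):dx=+5,dy=-2->D; (3,8):dx=+1,dy=+6->C; (4,5):dx=-2,dy=+9->D; (4,6):dx=+2,dy=+6->C
  (4,7):dx=+1,dy=-4->D; (4,8):dx=-3,dy=+4->D; (5,6):dx=+4,dy=-3->D; (5,7):dx=+3,dy=-13->D
  (5,8):dx=-1,dy=-5->C; (6,7):dx=-1,dy=-10->C; (6,8):dx=-5,dy=-2->C; (7,8):dx=-4,dy=+8->D
Step 2: C = 14, D = 14, total pairs = 28.
Step 3: tau = (C - D)/(n(n-1)/2) = (14 - 14)/28 = 0.000000.
Step 4: Exact two-sided p-value (enumerate n! = 40320 permutations of y under H0): p = 1.000000.
Step 5: alpha = 0.1. fail to reject H0.

tau_b = 0.0000 (C=14, D=14), p = 1.000000, fail to reject H0.


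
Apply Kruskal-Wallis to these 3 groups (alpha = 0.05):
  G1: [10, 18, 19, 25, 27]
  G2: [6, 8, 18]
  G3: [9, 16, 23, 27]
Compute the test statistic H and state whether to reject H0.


Step 1: Combine all N = 12 observations and assign midranks.
sorted (value, group, rank): (6,G2,1), (8,G2,2), (9,G3,3), (10,G1,4), (16,G3,5), (18,G1,6.5), (18,G2,6.5), (19,G1,8), (23,G3,9), (25,G1,10), (27,G1,11.5), (27,G3,11.5)
Step 2: Sum ranks within each group.
R_1 = 40 (n_1 = 5)
R_2 = 9.5 (n_2 = 3)
R_3 = 28.5 (n_3 = 4)
Step 3: H = 12/(N(N+1)) * sum(R_i^2/n_i) - 3(N+1)
     = 12/(12*13) * (40^2/5 + 9.5^2/3 + 28.5^2/4) - 3*13
     = 0.076923 * 553.146 - 39
     = 3.549679.
Step 4: Ties present; correction factor C = 1 - 12/(12^3 - 12) = 0.993007. Corrected H = 3.549679 / 0.993007 = 3.574677.
Step 5: Under H0, H ~ chi^2(2); p-value = 0.167405.
Step 6: alpha = 0.05. fail to reject H0.

H = 3.5747, df = 2, p = 0.167405, fail to reject H0.


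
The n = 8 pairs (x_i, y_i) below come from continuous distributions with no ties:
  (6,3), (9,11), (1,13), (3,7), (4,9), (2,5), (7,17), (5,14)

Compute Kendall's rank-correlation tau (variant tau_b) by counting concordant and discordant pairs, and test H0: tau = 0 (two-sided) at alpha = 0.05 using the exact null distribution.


Step 1: Enumerate the 28 unordered pairs (i,j) with i<j and classify each by sign(x_j-x_i) * sign(y_j-y_i).
  (1,2):dx=+3,dy=+8->C; (1,3):dx=-5,dy=+10->D; (1,4):dx=-3,dy=+4->D; (1,5):dx=-2,dy=+6->D
  (1,6):dx=-4,dy=+2->D; (1,7):dx=+1,dy=+14->C; (1,8):dx=-1,dy=+11->D; (2,3):dx=-8,dy=+2->D
  (2,4):dx=-6,dy=-4->C; (2,5):dx=-5,dy=-2->C; (2,6):dx=-7,dy=-6->C; (2,7):dx=-2,dy=+6->D
  (2,8):dx=-4,dy=+3->D; (3,4):dx=+2,dy=-6->D; (3,5):dx=+3,dy=-4->D; (3,6):dx=+1,dy=-8->D
  (3,7):dx=+6,dy=+4->C; (3,8):dx=+4,dy=+1->C; (4,5):dx=+1,dy=+2->C; (4,6):dx=-1,dy=-2->C
  (4,7):dx=+4,dy=+10->C; (4,8):dx=+2,dy=+7->C; (5,6):dx=-2,dy=-4->C; (5,7):dx=+3,dy=+8->C
  (5,8):dx=+1,dy=+5->C; (6,7):dx=+5,dy=+12->C; (6,8):dx=+3,dy=+9->C; (7,8):dx=-2,dy=-3->C
Step 2: C = 17, D = 11, total pairs = 28.
Step 3: tau = (C - D)/(n(n-1)/2) = (17 - 11)/28 = 0.214286.
Step 4: Exact two-sided p-value (enumerate n! = 40320 permutations of y under H0): p = 0.548413.
Step 5: alpha = 0.05. fail to reject H0.

tau_b = 0.2143 (C=17, D=11), p = 0.548413, fail to reject H0.


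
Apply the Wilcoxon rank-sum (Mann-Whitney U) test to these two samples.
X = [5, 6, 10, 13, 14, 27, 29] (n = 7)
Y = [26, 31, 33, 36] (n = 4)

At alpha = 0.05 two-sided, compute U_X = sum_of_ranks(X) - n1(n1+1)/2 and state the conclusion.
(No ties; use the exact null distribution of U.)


Step 1: Combine and sort all 11 observations; assign midranks.
sorted (value, group): (5,X), (6,X), (10,X), (13,X), (14,X), (26,Y), (27,X), (29,X), (31,Y), (33,Y), (36,Y)
ranks: 5->1, 6->2, 10->3, 13->4, 14->5, 26->6, 27->7, 29->8, 31->9, 33->10, 36->11
Step 2: Rank sum for X: R1 = 1 + 2 + 3 + 4 + 5 + 7 + 8 = 30.
Step 3: U_X = R1 - n1(n1+1)/2 = 30 - 7*8/2 = 30 - 28 = 2.
       U_Y = n1*n2 - U_X = 28 - 2 = 26.
Step 4: No ties, so the exact null distribution of U (based on enumerating the C(11,7) = 330 equally likely rank assignments) gives the two-sided p-value.
Step 5: p-value = 0.024242; compare to alpha = 0.05. reject H0.

U_X = 2, p = 0.024242, reject H0 at alpha = 0.05.


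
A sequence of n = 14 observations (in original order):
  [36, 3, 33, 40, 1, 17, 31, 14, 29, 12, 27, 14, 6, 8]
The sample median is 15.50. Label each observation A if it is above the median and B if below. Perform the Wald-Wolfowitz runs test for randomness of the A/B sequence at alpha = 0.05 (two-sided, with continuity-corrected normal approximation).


Step 1: Compute median = 15.50; label A = above, B = below.
Labels in order: ABAABAABABABBB  (n_A = 7, n_B = 7)
Step 2: Count runs R = 10.
Step 3: Under H0 (random ordering), E[R] = 2*n_A*n_B/(n_A+n_B) + 1 = 2*7*7/14 + 1 = 8.0000.
        Var[R] = 2*n_A*n_B*(2*n_A*n_B - n_A - n_B) / ((n_A+n_B)^2 * (n_A+n_B-1)) = 8232/2548 = 3.2308.
        SD[R] = 1.7974.
Step 4: Continuity-corrected z = (R - 0.5 - E[R]) / SD[R] = (10 - 0.5 - 8.0000) / 1.7974 = 0.8345.
Step 5: Two-sided p-value via normal approximation = 2*(1 - Phi(|z|)) = 0.403986.
Step 6: alpha = 0.05. fail to reject H0.

R = 10, z = 0.8345, p = 0.403986, fail to reject H0.


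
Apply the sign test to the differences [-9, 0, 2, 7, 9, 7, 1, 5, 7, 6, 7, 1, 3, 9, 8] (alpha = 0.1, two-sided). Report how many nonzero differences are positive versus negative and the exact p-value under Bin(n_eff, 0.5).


Step 1: Discard zero differences. Original n = 15; n_eff = number of nonzero differences = 14.
Nonzero differences (with sign): -9, +2, +7, +9, +7, +1, +5, +7, +6, +7, +1, +3, +9, +8
Step 2: Count signs: positive = 13, negative = 1.
Step 3: Under H0: P(positive) = 0.5, so the number of positives S ~ Bin(14, 0.5).
Step 4: Two-sided exact p-value = sum of Bin(14,0.5) probabilities at or below the observed probability = 0.001831.
Step 5: alpha = 0.1. reject H0.

n_eff = 14, pos = 13, neg = 1, p = 0.001831, reject H0.


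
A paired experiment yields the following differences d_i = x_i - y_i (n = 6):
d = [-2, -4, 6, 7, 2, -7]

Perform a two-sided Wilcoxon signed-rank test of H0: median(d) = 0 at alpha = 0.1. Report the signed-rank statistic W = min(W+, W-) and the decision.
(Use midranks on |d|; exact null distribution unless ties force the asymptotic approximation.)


Step 1: Drop any zero differences (none here) and take |d_i|.
|d| = [2, 4, 6, 7, 2, 7]
Step 2: Midrank |d_i| (ties get averaged ranks).
ranks: |2|->1.5, |4|->3, |6|->4, |7|->5.5, |2|->1.5, |7|->5.5
Step 3: Attach original signs; sum ranks with positive sign and with negative sign.
W+ = 4 + 5.5 + 1.5 = 11
W- = 1.5 + 3 + 5.5 = 10
(Check: W+ + W- = 21 should equal n(n+1)/2 = 21.)
Step 4: Test statistic W = min(W+, W-) = 10.
Step 5: Ties in |d|, so use the tie-corrected normal approximation.
        E[W] = n(n+1)/4 = 6*7/4 = 10.5.
        Tie groups: |d|=2 (t=2), |d|=7 (t=2); sum(t^3 - t) = 12.
        Var[W] = n(n+1)(2n+1)/24 - sum(t^3-t)/48 = 546/24 - 12/48 = 22.5.
        z = (W - E[W]) / sqrt(Var[W]) = (10 - 10.5) / 4.7434 = -0.1054.
        Two-sided p = 2*Phi(z) = 0.916051.
Step 6: alpha = 0.1. fail to reject H0.

W+ = 11, W- = 10, W = min = 10, p = 0.916051, fail to reject H0.


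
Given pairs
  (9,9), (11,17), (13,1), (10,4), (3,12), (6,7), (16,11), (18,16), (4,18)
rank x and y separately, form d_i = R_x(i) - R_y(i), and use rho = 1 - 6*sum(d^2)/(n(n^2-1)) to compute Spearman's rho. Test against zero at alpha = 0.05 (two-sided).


Step 1: Rank x and y separately (midranks; no ties here).
rank(x): 9->4, 11->6, 13->7, 10->5, 3->1, 6->3, 16->8, 18->9, 4->2
rank(y): 9->4, 17->8, 1->1, 4->2, 12->6, 7->3, 11->5, 16->7, 18->9
Step 2: d_i = R_x(i) - R_y(i); compute d_i^2.
  (4-4)^2=0, (6-8)^2=4, (7-1)^2=36, (5-2)^2=9, (1-6)^2=25, (3-3)^2=0, (8-5)^2=9, (9-7)^2=4, (2-9)^2=49
sum(d^2) = 136.
Step 3: rho = 1 - 6*136 / (9*(9^2 - 1)) = 1 - 816/720 = -0.133333.
Step 4: Under H0, t = rho * sqrt((n-2)/(1-rho^2)) = -0.3559 ~ t(7).
Step 5: Two-sided p-value from the t-distribution with 7 df = 0.732368.
Step 6: alpha = 0.05. fail to reject H0.

rho = -0.1333, p = 0.732368, fail to reject H0 at alpha = 0.05.


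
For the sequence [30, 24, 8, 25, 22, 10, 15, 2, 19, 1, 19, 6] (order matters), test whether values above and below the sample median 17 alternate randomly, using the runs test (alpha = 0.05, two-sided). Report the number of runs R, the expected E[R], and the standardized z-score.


Step 1: Compute median = 17; label A = above, B = below.
Labels in order: AABAABBBABAB  (n_A = 6, n_B = 6)
Step 2: Count runs R = 8.
Step 3: Under H0 (random ordering), E[R] = 2*n_A*n_B/(n_A+n_B) + 1 = 2*6*6/12 + 1 = 7.0000.
        Var[R] = 2*n_A*n_B*(2*n_A*n_B - n_A - n_B) / ((n_A+n_B)^2 * (n_A+n_B-1)) = 4320/1584 = 2.7273.
        SD[R] = 1.6514.
Step 4: Continuity-corrected z = (R - 0.5 - E[R]) / SD[R] = (8 - 0.5 - 7.0000) / 1.6514 = 0.3028.
Step 5: Two-sided p-value via normal approximation = 2*(1 - Phi(|z|)) = 0.762069.
Step 6: alpha = 0.05. fail to reject H0.

R = 8, z = 0.3028, p = 0.762069, fail to reject H0.


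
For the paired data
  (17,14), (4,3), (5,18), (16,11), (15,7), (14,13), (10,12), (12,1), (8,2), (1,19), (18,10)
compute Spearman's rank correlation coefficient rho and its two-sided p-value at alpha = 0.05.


Step 1: Rank x and y separately (midranks; no ties here).
rank(x): 17->10, 4->2, 5->3, 16->9, 15->8, 14->7, 10->5, 12->6, 8->4, 1->1, 18->11
rank(y): 14->9, 3->3, 18->10, 11->6, 7->4, 13->8, 12->7, 1->1, 2->2, 19->11, 10->5
Step 2: d_i = R_x(i) - R_y(i); compute d_i^2.
  (10-9)^2=1, (2-3)^2=1, (3-10)^2=49, (9-6)^2=9, (8-4)^2=16, (7-8)^2=1, (5-7)^2=4, (6-1)^2=25, (4-2)^2=4, (1-11)^2=100, (11-5)^2=36
sum(d^2) = 246.
Step 3: rho = 1 - 6*246 / (11*(11^2 - 1)) = 1 - 1476/1320 = -0.118182.
Step 4: Under H0, t = rho * sqrt((n-2)/(1-rho^2)) = -0.3570 ~ t(9).
Step 5: Two-sided p-value from the t-distribution with 9 df = 0.729285.
Step 6: alpha = 0.05. fail to reject H0.

rho = -0.1182, p = 0.729285, fail to reject H0 at alpha = 0.05.


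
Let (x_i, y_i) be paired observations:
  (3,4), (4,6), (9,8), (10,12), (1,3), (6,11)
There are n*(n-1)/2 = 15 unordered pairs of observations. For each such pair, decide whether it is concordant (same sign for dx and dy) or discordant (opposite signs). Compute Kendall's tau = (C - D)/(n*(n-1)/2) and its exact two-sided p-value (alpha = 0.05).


Step 1: Enumerate the 15 unordered pairs (i,j) with i<j and classify each by sign(x_j-x_i) * sign(y_j-y_i).
  (1,2):dx=+1,dy=+2->C; (1,3):dx=+6,dy=+4->C; (1,4):dx=+7,dy=+8->C; (1,5):dx=-2,dy=-1->C
  (1,6):dx=+3,dy=+7->C; (2,3):dx=+5,dy=+2->C; (2,4):dx=+6,dy=+6->C; (2,5):dx=-3,dy=-3->C
  (2,6):dx=+2,dy=+5->C; (3,4):dx=+1,dy=+4->C; (3,5):dx=-8,dy=-5->C; (3,6):dx=-3,dy=+3->D
  (4,5):dx=-9,dy=-9->C; (4,6):dx=-4,dy=-1->C; (5,6):dx=+5,dy=+8->C
Step 2: C = 14, D = 1, total pairs = 15.
Step 3: tau = (C - D)/(n(n-1)/2) = (14 - 1)/15 = 0.866667.
Step 4: Exact two-sided p-value (enumerate n! = 720 permutations of y under H0): p = 0.016667.
Step 5: alpha = 0.05. reject H0.

tau_b = 0.8667 (C=14, D=1), p = 0.016667, reject H0.


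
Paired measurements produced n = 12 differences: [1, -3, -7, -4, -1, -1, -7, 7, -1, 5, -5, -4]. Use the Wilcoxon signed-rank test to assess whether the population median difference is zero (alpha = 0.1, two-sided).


Step 1: Drop any zero differences (none here) and take |d_i|.
|d| = [1, 3, 7, 4, 1, 1, 7, 7, 1, 5, 5, 4]
Step 2: Midrank |d_i| (ties get averaged ranks).
ranks: |1|->2.5, |3|->5, |7|->11, |4|->6.5, |1|->2.5, |1|->2.5, |7|->11, |7|->11, |1|->2.5, |5|->8.5, |5|->8.5, |4|->6.5
Step 3: Attach original signs; sum ranks with positive sign and with negative sign.
W+ = 2.5 + 11 + 8.5 = 22
W- = 5 + 11 + 6.5 + 2.5 + 2.5 + 11 + 2.5 + 8.5 + 6.5 = 56
(Check: W+ + W- = 78 should equal n(n+1)/2 = 78.)
Step 4: Test statistic W = min(W+, W-) = 22.
Step 5: Ties in |d|, so use the tie-corrected normal approximation.
        E[W] = n(n+1)/4 = 12*13/4 = 39.
        Tie groups: |d|=1 (t=4), |d|=4 (t=2), |d|=5 (t=2), |d|=7 (t=3); sum(t^3 - t) = 96.
        Var[W] = n(n+1)(2n+1)/24 - sum(t^3-t)/48 = 3900/24 - 96/48 = 160.5.
        z = (W - E[W]) / sqrt(Var[W]) = (22 - 39) / 12.6689 = -1.3419.
        Two-sided p = 2*Phi(z) = 0.179637.
Step 6: alpha = 0.1. fail to reject H0.

W+ = 22, W- = 56, W = min = 22, p = 0.179637, fail to reject H0.
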